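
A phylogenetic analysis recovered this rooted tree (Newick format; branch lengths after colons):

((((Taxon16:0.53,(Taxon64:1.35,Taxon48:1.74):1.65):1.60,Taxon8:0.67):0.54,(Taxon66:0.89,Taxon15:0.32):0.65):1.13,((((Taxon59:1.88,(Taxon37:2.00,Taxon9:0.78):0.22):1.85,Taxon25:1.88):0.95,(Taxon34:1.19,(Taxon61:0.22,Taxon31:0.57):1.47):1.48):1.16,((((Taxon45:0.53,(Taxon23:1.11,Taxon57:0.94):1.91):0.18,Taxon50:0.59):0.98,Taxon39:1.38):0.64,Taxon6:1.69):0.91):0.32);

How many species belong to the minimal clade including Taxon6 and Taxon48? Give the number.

The MRCA of Taxon6 and Taxon48 is the root, so the clade is the entire tree.
That clade contains 19 terminal taxa: Taxon15, Taxon16, Taxon23, Taxon25, Taxon31, Taxon34, Taxon37, Taxon39, Taxon45, Taxon48, Taxon50, Taxon57, Taxon59, Taxon6, Taxon61, Taxon64, Taxon66, Taxon8, Taxon9.

19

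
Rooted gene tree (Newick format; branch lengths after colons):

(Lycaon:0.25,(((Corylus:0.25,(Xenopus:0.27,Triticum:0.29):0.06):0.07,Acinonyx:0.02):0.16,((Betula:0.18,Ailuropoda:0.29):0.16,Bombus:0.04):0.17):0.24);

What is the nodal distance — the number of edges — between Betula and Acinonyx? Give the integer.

5

The MRCA of Betula and Acinonyx is the node subtending (((Corylus,(Xenopus,Triticum)),Acinonyx),((Betula,Ailuropoda),Bombus)).
From Betula up to that node: 3 branches. From Acinonyx up to the same node: 2 branches. Total: 3 + 2 = 5.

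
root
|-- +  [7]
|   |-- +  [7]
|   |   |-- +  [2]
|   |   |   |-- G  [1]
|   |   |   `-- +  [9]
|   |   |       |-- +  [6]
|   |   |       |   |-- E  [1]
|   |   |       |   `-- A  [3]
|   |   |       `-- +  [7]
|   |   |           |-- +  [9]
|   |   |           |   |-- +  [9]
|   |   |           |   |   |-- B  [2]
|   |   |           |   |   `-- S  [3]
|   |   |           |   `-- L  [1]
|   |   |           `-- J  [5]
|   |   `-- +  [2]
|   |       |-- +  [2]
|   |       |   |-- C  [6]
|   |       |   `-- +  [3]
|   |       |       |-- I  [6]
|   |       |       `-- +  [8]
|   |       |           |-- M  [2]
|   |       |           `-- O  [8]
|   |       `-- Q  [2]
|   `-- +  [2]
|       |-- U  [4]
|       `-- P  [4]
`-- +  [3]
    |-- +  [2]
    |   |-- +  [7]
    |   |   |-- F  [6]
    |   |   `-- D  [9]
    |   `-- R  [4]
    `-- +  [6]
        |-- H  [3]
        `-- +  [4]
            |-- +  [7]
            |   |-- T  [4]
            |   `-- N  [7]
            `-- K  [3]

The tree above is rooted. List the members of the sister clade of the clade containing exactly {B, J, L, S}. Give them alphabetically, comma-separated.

A, E

The clade containing exactly {B, J, L, S} attaches to the tree at the node subtending ((E,A),(((B,S),L),J)).
The other lineage descending from that same node — the sister group — is (E,A); its 2 tips in alphabetical order are the answer.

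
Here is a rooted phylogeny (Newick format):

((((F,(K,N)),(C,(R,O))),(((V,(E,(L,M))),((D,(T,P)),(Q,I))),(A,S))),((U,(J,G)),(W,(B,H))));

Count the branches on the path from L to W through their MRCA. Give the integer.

The MRCA of L and W is the root of the tree.
From L up to that node: 7 branches. From W up to the same node: 3 branches. Total: 7 + 3 = 10.

10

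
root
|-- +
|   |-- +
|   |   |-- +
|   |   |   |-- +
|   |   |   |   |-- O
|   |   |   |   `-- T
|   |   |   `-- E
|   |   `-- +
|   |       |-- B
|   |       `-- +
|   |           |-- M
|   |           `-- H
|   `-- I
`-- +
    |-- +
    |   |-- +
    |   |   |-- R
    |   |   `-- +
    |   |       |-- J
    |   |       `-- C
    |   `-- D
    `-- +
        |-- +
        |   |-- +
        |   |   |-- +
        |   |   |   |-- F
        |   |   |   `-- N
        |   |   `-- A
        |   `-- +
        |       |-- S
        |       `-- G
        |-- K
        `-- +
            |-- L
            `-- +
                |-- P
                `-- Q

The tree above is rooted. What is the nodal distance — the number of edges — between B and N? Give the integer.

10

The MRCA of B and N is the root of the tree.
From B up to that node: 4 branches. From N up to the same node: 6 branches. Total: 4 + 6 = 10.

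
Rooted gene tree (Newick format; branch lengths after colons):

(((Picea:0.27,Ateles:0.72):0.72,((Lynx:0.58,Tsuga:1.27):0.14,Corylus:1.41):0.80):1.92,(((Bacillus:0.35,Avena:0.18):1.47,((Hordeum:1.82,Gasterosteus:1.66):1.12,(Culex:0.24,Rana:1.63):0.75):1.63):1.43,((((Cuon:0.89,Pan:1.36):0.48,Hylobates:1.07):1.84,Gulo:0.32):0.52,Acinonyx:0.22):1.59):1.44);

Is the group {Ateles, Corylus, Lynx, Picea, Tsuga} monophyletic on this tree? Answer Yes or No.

The most recent common ancestor of these taxa subtends ((Picea,Ateles),((Lynx,Tsuga),Corylus)).
That clade has exactly 5 tips — every listed taxon and nothing else — so the group is monophyletic.

Yes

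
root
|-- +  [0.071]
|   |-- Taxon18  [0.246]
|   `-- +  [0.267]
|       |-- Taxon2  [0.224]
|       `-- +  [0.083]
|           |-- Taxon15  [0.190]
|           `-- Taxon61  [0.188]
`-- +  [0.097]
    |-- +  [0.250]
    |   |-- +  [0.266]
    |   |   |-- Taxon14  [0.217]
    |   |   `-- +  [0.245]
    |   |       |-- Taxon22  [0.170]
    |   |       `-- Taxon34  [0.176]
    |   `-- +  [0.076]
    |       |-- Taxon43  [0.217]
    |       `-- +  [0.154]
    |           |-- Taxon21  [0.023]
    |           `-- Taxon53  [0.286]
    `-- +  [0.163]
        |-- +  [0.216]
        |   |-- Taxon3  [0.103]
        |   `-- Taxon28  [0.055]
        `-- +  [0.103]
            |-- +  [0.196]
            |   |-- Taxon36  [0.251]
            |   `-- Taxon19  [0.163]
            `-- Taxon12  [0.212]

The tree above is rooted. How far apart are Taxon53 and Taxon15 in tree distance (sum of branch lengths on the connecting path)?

The path runs Taxon53 → … → MRCA → … → Taxon15; the MRCA is the root of the tree.
Branch lengths along that path: 0.286 + 0.154 + 0.076 + 0.250 + 0.097 + 0.071 + 0.267 + 0.083 + 0.190 = 1.474.

1.474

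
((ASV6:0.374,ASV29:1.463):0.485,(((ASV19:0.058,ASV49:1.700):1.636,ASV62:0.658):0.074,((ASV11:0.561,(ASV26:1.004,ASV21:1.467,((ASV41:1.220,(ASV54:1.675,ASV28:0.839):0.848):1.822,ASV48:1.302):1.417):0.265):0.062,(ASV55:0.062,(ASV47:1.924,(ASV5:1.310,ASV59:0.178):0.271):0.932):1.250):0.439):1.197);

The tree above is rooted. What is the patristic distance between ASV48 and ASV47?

7.152

The path runs ASV48 → … → MRCA → … → ASV47; the MRCA is the node subtending ((ASV11,(ASV26,ASV21,((ASV41,(ASV54,ASV28)),ASV48))),(ASV55,(ASV47,(ASV5,ASV59)))).
Branch lengths along that path: 1.302 + 1.417 + 0.265 + 0.062 + 1.250 + 0.932 + 1.924 = 7.152.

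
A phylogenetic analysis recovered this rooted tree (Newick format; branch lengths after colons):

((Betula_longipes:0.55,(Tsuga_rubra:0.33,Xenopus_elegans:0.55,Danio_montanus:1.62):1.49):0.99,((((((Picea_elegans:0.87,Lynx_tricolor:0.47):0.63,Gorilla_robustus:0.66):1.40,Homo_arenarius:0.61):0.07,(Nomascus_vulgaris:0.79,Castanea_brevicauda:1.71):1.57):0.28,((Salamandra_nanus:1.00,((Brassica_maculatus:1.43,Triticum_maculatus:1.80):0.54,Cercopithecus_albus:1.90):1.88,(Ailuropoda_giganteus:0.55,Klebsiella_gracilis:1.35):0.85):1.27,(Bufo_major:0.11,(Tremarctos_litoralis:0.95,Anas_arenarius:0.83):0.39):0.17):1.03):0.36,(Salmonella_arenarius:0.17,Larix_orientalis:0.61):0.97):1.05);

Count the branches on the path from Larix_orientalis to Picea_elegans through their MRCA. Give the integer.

8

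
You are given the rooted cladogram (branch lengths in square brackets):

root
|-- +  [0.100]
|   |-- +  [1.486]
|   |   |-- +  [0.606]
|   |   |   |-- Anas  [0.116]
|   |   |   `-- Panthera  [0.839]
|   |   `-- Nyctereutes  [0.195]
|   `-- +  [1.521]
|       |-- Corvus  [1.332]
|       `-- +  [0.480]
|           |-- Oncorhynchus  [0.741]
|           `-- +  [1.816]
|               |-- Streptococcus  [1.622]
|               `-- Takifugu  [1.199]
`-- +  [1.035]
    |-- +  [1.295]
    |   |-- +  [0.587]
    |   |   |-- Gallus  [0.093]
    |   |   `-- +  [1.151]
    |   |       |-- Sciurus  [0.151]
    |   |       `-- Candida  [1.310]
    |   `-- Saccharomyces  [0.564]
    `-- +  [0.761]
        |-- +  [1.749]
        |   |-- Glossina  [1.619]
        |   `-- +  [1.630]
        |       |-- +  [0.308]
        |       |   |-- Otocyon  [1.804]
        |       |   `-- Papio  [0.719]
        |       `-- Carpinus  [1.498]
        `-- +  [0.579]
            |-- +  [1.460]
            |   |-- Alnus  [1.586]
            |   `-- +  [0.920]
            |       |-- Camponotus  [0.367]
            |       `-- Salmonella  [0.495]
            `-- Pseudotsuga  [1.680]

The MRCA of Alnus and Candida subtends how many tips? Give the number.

12

The MRCA of Alnus and Candida is the node subtending (((Gallus,(Sciurus,Candida)),Saccharomyces),((Glossina,((Otocyon,Papio),Carpinus)),((Alnus,(Camponotus,Salmonella)),Pseudotsuga))).
That clade contains 12 terminal taxa: Alnus, Camponotus, Candida, Carpinus, Gallus, Glossina, Otocyon, Papio, Pseudotsuga, Saccharomyces, Salmonella, Sciurus.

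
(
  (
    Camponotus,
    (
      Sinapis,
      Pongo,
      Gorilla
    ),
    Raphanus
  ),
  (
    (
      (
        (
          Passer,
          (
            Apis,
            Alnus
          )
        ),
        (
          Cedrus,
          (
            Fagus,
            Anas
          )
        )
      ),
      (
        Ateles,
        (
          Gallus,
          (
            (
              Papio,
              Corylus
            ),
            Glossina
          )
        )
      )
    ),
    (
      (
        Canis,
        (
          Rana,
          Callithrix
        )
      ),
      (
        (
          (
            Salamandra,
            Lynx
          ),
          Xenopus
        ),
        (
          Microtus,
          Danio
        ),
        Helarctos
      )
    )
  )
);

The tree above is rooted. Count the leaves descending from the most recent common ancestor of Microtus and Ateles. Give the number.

20

The MRCA of Microtus and Ateles is the node subtending ((((Passer,(Apis,Alnus)),(Cedrus,(Fagus,Anas))),(Ateles,(Gallus,((Papio,Corylus),Glossina)))),((Canis,(Rana,Callithrix)),(((Salamandra,Lynx),Xenopus),(Microtus,Danio),Helarctos))).
That clade contains 20 terminal taxa: Alnus, Anas, Apis, Ateles, Callithrix, Canis, Cedrus, Corylus, Danio, Fagus, Gallus, Glossina, Helarctos, Lynx, Microtus, Papio, Passer, Rana, Salamandra, Xenopus.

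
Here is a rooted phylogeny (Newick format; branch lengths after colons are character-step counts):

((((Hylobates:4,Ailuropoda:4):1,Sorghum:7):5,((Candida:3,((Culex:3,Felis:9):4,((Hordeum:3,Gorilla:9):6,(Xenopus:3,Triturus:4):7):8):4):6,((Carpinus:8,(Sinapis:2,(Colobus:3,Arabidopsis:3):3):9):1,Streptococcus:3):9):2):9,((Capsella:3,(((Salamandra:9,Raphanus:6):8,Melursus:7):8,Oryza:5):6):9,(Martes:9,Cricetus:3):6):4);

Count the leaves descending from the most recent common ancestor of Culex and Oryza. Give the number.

The MRCA of Culex and Oryza is the root, so the clade is the entire tree.
That clade contains 22 terminal taxa: Ailuropoda, Arabidopsis, Candida, Capsella, Carpinus, Colobus, Cricetus, Culex, Felis, Gorilla, Hordeum, Hylobates, Martes, Melursus, Oryza, Raphanus, Salamandra, Sinapis, Sorghum, Streptococcus, Triturus, Xenopus.

22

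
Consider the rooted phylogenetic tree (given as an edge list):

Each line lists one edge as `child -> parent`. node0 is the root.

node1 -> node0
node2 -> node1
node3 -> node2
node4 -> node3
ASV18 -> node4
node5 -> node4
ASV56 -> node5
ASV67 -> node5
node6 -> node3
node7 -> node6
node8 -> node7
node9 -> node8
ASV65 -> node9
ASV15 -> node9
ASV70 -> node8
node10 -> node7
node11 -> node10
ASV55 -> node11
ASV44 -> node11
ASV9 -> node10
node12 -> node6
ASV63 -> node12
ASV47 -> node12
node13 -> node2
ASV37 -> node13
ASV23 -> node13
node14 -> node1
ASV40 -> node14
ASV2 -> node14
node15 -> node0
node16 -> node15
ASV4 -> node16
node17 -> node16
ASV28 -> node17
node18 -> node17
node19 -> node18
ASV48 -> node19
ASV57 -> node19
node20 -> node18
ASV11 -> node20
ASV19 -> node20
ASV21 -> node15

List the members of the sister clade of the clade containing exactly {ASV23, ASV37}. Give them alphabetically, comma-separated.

ASV15, ASV18, ASV44, ASV47, ASV55, ASV56, ASV63, ASV65, ASV67, ASV70, ASV9

The clade containing exactly {ASV23, ASV37} attaches to the tree at the node subtending (((ASV18,(ASV56,ASV67)),((((ASV65,ASV15),ASV70),((ASV55,ASV44),ASV9)),(ASV63,ASV47))),(ASV37,ASV23)).
The other lineage descending from that same node — the sister group — is ((ASV18,(ASV56,ASV67)),((((ASV65,ASV15),ASV70),((ASV55,ASV44),ASV9)),(ASV63,ASV47))); its 11 tips in alphabetical order are the answer.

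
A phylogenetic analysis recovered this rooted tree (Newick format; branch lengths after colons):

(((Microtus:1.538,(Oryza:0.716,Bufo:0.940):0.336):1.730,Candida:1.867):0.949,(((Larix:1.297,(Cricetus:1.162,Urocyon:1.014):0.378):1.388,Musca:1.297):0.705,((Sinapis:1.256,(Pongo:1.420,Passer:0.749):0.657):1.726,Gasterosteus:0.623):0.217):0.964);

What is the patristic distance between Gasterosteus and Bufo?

5.759

The path runs Gasterosteus → … → MRCA → … → Bufo; the MRCA is the root of the tree.
Branch lengths along that path: 0.623 + 0.217 + 0.964 + 0.949 + 1.730 + 0.336 + 0.940 = 5.759.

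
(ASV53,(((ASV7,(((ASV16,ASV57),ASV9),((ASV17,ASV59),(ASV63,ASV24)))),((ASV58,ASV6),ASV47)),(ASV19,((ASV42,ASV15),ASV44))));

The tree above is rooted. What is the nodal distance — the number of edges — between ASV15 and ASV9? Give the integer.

9

The MRCA of ASV15 and ASV9 is the node subtending (((ASV7,(((ASV16,ASV57),ASV9),((ASV17,ASV59),(ASV63,ASV24)))),((ASV58,ASV6),ASV47)),(ASV19,((ASV42,ASV15),ASV44))).
From ASV15 up to that node: 4 branches. From ASV9 up to the same node: 5 branches. Total: 4 + 5 = 9.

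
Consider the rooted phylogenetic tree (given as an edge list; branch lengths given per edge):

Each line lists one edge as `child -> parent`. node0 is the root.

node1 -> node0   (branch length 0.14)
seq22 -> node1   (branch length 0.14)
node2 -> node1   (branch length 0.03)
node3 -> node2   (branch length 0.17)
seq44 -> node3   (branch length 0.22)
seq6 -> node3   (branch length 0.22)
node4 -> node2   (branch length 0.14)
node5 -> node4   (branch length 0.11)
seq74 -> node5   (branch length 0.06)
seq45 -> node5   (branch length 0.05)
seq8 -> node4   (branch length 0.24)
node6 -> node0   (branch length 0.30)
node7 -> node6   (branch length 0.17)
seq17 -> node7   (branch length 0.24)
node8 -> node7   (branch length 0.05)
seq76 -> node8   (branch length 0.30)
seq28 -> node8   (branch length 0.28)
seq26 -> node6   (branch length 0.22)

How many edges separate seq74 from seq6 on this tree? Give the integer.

The MRCA of seq74 and seq6 is the node subtending ((seq44,seq6),((seq74,seq45),seq8)).
From seq74 up to that node: 3 branches. From seq6 up to the same node: 2 branches. Total: 3 + 2 = 5.

5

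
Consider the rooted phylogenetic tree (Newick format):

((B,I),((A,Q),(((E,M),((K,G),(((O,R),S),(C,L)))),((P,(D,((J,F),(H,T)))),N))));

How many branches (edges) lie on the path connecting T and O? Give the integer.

The MRCA of T and O is the node subtending (((E,M),((K,G),(((O,R),S),(C,L)))),((P,(D,((J,F),(H,T)))),N)).
From T up to that node: 6 branches. From O up to the same node: 6 branches. Total: 6 + 6 = 12.

12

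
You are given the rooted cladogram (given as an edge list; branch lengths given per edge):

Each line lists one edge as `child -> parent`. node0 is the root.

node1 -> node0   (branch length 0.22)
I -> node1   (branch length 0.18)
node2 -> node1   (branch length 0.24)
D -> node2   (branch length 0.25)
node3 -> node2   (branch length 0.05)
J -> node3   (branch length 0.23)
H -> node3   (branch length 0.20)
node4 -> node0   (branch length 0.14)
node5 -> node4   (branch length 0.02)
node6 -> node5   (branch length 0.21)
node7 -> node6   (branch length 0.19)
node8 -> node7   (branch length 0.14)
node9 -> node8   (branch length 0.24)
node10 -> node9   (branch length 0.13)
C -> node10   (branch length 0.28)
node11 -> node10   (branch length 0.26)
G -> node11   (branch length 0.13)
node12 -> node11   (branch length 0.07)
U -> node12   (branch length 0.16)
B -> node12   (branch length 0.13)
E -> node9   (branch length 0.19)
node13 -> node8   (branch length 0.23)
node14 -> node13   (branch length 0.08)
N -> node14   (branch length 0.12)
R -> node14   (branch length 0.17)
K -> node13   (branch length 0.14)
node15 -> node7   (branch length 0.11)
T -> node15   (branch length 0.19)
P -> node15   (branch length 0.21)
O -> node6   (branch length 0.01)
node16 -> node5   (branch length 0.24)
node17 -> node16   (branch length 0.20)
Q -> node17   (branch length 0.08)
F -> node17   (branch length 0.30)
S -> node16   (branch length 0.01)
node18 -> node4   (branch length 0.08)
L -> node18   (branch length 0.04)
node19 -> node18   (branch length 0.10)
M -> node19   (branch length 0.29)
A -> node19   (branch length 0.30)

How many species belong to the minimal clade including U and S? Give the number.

The MRCA of U and S is the node subtending ((((((C,(G,(U,B))),E),((N,R),K)),(T,P)),O),((Q,F),S)).
That clade contains 14 terminal taxa: B, C, E, F, G, K, N, O, P, Q, R, S, T, U.

14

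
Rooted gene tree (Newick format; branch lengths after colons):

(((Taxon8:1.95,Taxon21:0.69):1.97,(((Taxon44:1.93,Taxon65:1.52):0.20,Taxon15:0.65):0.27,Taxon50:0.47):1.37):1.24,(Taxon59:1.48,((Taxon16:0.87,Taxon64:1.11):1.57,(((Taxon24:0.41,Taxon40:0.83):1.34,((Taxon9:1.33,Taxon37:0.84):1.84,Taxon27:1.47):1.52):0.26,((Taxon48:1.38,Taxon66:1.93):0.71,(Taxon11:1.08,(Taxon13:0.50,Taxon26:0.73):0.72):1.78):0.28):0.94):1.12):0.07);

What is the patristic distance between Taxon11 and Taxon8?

The path runs Taxon11 → … → MRCA → … → Taxon8; the MRCA is the root of the tree.
Branch lengths along that path: 1.08 + 1.78 + 0.28 + 0.94 + 1.12 + 0.07 + 1.24 + 1.97 + 1.95 = 10.43.

10.43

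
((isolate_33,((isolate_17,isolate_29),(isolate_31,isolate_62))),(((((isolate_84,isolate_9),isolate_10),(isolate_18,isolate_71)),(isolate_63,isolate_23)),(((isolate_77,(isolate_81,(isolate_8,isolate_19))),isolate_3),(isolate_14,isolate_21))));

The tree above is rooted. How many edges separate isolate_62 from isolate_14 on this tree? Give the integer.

8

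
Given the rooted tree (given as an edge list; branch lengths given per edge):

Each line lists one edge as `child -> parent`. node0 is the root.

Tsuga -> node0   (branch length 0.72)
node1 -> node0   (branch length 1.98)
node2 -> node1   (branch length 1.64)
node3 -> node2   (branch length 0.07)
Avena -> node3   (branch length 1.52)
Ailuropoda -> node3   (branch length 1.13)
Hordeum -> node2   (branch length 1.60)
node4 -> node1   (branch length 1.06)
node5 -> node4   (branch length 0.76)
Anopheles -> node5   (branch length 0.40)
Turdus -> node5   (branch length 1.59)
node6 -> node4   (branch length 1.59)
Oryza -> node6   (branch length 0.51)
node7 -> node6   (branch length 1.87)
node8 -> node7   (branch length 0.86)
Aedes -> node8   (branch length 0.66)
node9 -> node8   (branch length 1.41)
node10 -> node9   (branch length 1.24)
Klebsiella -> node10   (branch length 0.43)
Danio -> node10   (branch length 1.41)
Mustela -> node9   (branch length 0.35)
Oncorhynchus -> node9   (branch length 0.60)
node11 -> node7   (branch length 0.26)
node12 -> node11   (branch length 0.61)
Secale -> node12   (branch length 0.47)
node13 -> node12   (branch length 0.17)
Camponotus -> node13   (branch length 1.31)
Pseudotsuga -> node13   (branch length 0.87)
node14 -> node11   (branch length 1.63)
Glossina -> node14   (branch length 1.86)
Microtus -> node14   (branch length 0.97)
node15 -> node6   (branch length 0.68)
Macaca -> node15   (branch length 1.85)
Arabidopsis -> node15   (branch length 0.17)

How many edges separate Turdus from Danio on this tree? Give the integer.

The MRCA of Turdus and Danio is the node subtending ((Anopheles,Turdus),(Oryza,((Aedes,((Klebsiella,Danio),Mustela,Oncorhynchus)),((Secale,(Camponotus,Pseudotsuga)),(Glossina,Microtus))),(Macaca,Arabidopsis))).
From Turdus up to that node: 2 branches. From Danio up to the same node: 6 branches. Total: 2 + 6 = 8.

8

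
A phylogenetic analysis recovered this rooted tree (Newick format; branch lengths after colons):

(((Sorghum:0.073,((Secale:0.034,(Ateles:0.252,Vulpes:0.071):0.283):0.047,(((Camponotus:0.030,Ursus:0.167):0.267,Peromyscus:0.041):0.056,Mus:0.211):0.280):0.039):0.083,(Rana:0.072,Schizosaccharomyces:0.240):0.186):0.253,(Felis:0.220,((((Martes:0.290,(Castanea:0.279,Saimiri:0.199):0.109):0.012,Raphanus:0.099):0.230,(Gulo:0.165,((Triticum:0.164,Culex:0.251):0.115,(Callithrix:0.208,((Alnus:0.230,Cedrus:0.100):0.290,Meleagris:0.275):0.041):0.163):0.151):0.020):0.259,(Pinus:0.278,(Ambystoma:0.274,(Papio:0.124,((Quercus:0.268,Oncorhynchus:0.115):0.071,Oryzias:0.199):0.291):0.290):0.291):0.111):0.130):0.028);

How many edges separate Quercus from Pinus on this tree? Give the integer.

The MRCA of Quercus and Pinus is the node subtending (Pinus,(Ambystoma,(Papio,((Quercus,Oncorhynchus),Oryzias)))).
From Quercus up to that node: 5 branches. From Pinus up to the same node: 1 branch. Total: 5 + 1 = 6.

6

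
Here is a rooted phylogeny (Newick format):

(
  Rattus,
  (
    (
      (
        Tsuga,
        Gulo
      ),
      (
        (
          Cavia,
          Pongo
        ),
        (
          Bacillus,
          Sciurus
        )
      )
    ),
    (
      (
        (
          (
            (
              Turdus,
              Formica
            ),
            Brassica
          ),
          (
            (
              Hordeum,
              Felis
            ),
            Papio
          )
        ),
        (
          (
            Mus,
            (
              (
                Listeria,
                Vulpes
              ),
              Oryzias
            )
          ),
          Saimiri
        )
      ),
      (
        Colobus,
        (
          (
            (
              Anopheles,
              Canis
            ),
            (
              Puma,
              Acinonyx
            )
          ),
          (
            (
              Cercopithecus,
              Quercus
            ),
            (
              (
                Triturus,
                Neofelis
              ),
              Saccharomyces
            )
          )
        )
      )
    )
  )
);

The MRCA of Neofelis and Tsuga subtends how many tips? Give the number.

The MRCA of Neofelis and Tsuga is the node subtending (((Tsuga,Gulo),((Cavia,Pongo),(Bacillus,Sciurus))),(((((Turdus,Formica),Brassica),((Hordeum,Felis),Papio)),((Mus,((Listeria,Vulpes),Oryzias)),Saimiri)),(Colobus,(((Anopheles,Canis),(Puma,Acinonyx)),((Cercopithecus,Quercus),((Triturus,Neofelis),Saccharomyces)))))).
That clade contains 27 terminal taxa: Acinonyx, Anopheles, Bacillus, Brassica, Canis, Cavia, Cercopithecus, Colobus, Felis, Formica, Gulo, Hordeum, Listeria, Mus, Neofelis, Oryzias, Papio, Pongo, Puma, Quercus, Saccharomyces, Saimiri, Sciurus, Triturus, Tsuga, Turdus, Vulpes.

27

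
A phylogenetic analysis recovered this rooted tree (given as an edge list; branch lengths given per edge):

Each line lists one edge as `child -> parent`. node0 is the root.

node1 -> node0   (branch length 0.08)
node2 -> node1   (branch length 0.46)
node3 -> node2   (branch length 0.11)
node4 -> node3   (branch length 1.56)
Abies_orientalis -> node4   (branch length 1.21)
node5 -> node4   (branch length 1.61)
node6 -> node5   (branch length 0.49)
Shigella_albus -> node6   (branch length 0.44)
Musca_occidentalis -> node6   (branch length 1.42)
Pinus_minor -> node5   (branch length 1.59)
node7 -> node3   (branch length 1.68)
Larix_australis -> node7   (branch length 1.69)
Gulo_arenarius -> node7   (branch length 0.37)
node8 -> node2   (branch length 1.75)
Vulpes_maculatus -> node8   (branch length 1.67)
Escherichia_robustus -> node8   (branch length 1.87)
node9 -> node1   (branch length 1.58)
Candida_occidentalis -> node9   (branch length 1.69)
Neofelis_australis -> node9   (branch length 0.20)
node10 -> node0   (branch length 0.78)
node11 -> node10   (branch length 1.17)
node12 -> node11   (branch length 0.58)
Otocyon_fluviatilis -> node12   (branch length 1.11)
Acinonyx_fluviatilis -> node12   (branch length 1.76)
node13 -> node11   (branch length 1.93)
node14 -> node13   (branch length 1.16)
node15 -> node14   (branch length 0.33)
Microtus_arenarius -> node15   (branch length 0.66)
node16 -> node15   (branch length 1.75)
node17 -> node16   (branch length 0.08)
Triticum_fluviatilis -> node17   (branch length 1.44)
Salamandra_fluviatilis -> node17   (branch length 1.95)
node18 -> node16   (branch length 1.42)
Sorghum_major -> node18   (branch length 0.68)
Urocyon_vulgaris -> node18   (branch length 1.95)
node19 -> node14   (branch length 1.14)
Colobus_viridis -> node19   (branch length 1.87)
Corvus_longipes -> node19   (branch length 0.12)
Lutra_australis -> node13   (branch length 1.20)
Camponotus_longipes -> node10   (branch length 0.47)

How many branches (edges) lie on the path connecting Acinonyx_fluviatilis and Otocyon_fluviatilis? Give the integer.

2

The MRCA of Acinonyx_fluviatilis and Otocyon_fluviatilis is the node subtending (Otocyon_fluviatilis,Acinonyx_fluviatilis).
From Acinonyx_fluviatilis up to that node: 1 branch. From Otocyon_fluviatilis up to the same node: 1 branch. Total: 1 + 1 = 2.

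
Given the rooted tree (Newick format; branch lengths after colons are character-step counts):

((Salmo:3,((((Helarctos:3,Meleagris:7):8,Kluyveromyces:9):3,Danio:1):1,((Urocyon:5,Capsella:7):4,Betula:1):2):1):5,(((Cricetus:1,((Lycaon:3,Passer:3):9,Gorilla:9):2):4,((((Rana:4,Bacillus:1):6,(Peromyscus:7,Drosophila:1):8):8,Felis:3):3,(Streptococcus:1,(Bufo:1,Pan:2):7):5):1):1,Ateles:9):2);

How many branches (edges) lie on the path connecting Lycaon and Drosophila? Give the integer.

9

The MRCA of Lycaon and Drosophila is the node subtending ((Cricetus,((Lycaon,Passer),Gorilla)),((((Rana,Bacillus),(Peromyscus,Drosophila)),Felis),(Streptococcus,(Bufo,Pan)))).
From Lycaon up to that node: 4 branches. From Drosophila up to the same node: 5 branches. Total: 4 + 5 = 9.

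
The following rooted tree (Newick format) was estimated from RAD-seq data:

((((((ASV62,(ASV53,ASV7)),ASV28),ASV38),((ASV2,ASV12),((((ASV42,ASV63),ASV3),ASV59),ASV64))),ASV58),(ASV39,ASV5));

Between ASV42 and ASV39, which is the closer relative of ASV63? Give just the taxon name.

ASV42

The MRCA of ASV63 and ASV42 subtends (ASV42,ASV63) (2 taxa).
The MRCA of ASV63 and ASV39 is the root, subtending the entire tree (15 taxa).
The first is nested inside the second, so ASV63 shares a more recent common ancestor with ASV42.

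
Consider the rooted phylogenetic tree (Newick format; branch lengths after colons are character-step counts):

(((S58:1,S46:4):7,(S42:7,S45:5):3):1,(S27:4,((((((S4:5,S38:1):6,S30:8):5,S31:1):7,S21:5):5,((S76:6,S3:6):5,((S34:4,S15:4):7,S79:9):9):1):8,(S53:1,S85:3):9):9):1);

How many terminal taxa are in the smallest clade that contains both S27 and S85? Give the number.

13

The MRCA of S27 and S85 is the node subtending (S27,((((((S4,S38),S30),S31),S21),((S76,S3),((S34,S15),S79))),(S53,S85))).
That clade contains 13 terminal taxa: S15, S21, S27, S3, S30, S31, S34, S38, S4, S53, S76, S79, S85.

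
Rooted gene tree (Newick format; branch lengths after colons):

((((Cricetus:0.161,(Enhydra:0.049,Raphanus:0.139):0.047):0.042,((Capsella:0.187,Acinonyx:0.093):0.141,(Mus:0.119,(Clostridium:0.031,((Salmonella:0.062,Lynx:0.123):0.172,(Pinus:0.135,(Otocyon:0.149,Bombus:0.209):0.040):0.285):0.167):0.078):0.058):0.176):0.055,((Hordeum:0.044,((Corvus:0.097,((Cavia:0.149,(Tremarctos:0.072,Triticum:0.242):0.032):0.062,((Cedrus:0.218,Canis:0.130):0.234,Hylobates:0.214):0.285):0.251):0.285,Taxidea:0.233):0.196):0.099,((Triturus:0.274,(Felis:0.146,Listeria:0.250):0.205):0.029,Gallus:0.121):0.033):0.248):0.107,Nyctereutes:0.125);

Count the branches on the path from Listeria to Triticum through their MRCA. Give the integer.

11

The MRCA of Listeria and Triticum is the node subtending ((Hordeum,((Corvus,((Cavia,(Tremarctos,Triticum)),((Cedrus,Canis),Hylobates))),Taxidea)),((Triturus,(Felis,Listeria)),Gallus)).
From Listeria up to that node: 4 branches. From Triticum up to the same node: 7 branches. Total: 4 + 7 = 11.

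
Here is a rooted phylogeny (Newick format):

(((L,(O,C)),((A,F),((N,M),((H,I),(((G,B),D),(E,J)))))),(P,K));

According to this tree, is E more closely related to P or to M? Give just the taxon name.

M

The MRCA of E and M subtends ((N,M),((H,I),(((G,B),D),(E,J)))) (9 taxa).
The MRCA of E and P is the root, subtending the entire tree (16 taxa).
The first is nested inside the second, so E shares a more recent common ancestor with M.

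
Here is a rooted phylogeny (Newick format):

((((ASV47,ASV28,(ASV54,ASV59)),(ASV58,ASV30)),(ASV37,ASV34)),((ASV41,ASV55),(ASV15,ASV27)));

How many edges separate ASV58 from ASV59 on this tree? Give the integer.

5

The MRCA of ASV58 and ASV59 is the node subtending ((ASV47,ASV28,(ASV54,ASV59)),(ASV58,ASV30)).
From ASV58 up to that node: 2 branches. From ASV59 up to the same node: 3 branches. Total: 2 + 3 = 5.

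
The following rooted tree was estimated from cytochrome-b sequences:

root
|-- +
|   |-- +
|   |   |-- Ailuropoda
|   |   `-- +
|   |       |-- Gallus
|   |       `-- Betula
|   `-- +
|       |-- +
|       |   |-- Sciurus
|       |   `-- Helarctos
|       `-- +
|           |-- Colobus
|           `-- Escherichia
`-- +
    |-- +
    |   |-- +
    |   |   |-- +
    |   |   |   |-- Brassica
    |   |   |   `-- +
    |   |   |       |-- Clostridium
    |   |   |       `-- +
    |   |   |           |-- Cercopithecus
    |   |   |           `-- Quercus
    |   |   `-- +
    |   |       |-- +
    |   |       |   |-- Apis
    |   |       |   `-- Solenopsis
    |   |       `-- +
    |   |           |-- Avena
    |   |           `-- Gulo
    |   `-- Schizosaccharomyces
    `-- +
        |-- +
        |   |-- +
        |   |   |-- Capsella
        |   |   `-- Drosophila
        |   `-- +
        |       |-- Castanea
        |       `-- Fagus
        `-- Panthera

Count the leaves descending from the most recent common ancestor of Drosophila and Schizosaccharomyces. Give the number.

The MRCA of Drosophila and Schizosaccharomyces is the node subtending ((((Brassica,(Clostridium,(Cercopithecus,Quercus))),((Apis,Solenopsis),(Avena,Gulo))),Schizosaccharomyces),(((Capsella,Drosophila),(Castanea,Fagus)),Panthera)).
That clade contains 14 terminal taxa: Apis, Avena, Brassica, Capsella, Castanea, Cercopithecus, Clostridium, Drosophila, Fagus, Gulo, Panthera, Quercus, Schizosaccharomyces, Solenopsis.

14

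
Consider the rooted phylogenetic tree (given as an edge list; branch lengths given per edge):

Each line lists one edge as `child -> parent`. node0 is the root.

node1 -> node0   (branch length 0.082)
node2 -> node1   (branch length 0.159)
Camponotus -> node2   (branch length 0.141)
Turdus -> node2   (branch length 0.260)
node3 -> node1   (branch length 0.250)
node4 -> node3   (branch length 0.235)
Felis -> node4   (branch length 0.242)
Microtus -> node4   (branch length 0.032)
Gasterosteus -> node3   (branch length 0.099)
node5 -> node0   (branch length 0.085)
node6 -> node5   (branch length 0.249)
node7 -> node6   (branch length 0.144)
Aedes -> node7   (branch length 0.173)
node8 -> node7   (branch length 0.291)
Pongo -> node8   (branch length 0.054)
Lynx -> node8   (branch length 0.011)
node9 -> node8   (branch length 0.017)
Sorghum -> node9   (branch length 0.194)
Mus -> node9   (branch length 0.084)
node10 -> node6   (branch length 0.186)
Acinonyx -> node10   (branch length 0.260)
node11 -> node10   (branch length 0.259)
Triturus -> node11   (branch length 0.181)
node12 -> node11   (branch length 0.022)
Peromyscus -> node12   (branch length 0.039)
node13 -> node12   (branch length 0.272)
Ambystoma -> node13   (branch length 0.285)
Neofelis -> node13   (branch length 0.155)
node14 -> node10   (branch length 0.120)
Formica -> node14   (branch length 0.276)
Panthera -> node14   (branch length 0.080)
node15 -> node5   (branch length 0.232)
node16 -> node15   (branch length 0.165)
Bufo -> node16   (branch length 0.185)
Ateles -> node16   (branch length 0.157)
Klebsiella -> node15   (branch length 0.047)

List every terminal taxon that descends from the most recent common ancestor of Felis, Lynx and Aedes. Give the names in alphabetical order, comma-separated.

Acinonyx, Aedes, Ambystoma, Ateles, Bufo, Camponotus, Felis, Formica, Gasterosteus, Klebsiella, Lynx, Microtus, Mus, Neofelis, Panthera, Peromyscus, Pongo, Sorghum, Triturus, Turdus

Tracing Felis: it sits inside (Felis,Microtus).
Tracing Lynx: it sits inside (Pongo,Lynx,(Sorghum,Mus)).
Tracing Aedes: it sits inside (Aedes,(Pongo,Lynx,(Sorghum,Mus))).
The smallest clade enclosing all 3 is the whole tree (their MRCA is the root), so the answer is all 20 tips in alphabetical order.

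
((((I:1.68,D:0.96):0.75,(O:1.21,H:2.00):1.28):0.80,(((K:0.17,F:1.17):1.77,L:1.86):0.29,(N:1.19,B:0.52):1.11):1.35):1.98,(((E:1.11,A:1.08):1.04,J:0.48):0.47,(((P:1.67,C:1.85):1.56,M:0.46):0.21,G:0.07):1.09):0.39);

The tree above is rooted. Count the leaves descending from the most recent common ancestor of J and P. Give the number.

7

The MRCA of J and P is the node subtending (((E,A),J),(((P,C),M),G)).
That clade contains 7 terminal taxa: A, C, E, G, J, M, P.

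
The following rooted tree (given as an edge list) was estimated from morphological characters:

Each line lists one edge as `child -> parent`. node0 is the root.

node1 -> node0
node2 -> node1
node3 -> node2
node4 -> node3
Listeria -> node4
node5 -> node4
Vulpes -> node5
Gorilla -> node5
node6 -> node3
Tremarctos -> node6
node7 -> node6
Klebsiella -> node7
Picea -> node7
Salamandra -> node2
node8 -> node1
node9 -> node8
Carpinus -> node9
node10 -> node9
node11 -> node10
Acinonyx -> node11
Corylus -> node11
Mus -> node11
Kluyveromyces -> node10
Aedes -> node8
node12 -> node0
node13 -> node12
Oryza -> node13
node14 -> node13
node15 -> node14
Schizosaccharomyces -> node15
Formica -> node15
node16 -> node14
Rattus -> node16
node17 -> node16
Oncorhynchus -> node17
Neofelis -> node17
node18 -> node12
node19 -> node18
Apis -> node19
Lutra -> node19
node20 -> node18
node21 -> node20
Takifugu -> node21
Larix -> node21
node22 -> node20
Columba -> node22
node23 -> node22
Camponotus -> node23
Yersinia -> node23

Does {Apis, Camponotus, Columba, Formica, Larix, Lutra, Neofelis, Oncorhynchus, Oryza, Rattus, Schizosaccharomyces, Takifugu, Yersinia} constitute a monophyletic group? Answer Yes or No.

The most recent common ancestor of these taxa subtends ((Oryza,((Schizosaccharomyces,Formica),(Rattus,(Oncorhynchus,Neofelis)))),((Apis,Lutra),((Takifugu,Larix),(Columba,(Camponotus,Yersinia))))).
That clade has exactly 13 tips — every listed taxon and nothing else — so the group is monophyletic.

Yes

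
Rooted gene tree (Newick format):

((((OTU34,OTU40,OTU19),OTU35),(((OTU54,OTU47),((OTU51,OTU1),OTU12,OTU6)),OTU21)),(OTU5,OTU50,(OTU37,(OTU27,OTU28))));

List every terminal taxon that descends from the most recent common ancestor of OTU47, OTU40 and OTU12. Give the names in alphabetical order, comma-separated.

Tracing OTU47: it sits inside (OTU54,OTU47).
Tracing OTU40: it sits inside (OTU34,OTU40,OTU19).
Tracing OTU12: it sits inside ((OTU51,OTU1),OTU12,OTU6).
The smallest clade enclosing all 3 is (((OTU34,OTU40,OTU19),OTU35),(((OTU54,OTU47),((OTU51,OTU1),OTU12,OTU6)),OTU21)); the answer is its 11 terminal taxa in alphabetical order.

OTU1, OTU12, OTU19, OTU21, OTU34, OTU35, OTU40, OTU47, OTU51, OTU54, OTU6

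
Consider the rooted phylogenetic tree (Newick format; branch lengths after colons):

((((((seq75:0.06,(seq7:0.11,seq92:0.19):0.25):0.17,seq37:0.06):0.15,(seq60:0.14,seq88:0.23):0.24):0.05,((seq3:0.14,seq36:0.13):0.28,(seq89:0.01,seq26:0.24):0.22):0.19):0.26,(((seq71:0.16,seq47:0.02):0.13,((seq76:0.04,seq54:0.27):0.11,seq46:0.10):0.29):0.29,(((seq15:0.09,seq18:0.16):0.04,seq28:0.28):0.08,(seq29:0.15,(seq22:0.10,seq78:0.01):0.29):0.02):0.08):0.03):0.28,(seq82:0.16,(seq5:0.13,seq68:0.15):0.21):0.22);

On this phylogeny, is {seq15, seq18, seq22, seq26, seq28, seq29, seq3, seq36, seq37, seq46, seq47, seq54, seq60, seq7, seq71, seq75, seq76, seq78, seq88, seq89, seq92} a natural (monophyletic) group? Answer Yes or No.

The most recent common ancestor of these taxa subtends (((((seq75,(seq7,seq92)),seq37),(seq60,seq88)),((seq3,seq36),(seq89,seq26))),(((seq71,seq47),((seq76,seq54),seq46)),(((seq15,seq18),seq28),(seq29,(seq22,seq78))))).
That clade has exactly 21 tips — every listed taxon and nothing else — so the group is monophyletic.

Yes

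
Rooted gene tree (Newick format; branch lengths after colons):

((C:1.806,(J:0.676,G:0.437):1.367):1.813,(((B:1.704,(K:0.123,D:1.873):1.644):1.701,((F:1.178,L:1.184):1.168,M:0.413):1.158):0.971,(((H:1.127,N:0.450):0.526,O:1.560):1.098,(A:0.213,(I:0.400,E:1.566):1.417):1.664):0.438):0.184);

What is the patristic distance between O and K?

The path runs O → … → MRCA → … → K; the MRCA is the node subtending (((B,(K,D)),((F,L),M)),(((H,N),O),(A,(I,E)))).
Branch lengths along that path: 1.560 + 1.098 + 0.438 + 0.971 + 1.701 + 1.644 + 0.123 = 7.535.

7.535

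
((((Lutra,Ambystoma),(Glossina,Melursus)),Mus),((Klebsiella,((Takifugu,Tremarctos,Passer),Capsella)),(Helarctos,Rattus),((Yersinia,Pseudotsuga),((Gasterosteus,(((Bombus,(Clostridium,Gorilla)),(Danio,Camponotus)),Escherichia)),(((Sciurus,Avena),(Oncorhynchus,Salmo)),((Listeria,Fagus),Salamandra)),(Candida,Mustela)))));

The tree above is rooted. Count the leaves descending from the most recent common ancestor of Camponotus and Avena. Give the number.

The MRCA of Camponotus and Avena is the node subtending ((Gasterosteus,(((Bombus,(Clostridium,Gorilla)),(Danio,Camponotus)),Escherichia)),(((Sciurus,Avena),(Oncorhynchus,Salmo)),((Listeria,Fagus),Salamandra)),(Candida,Mustela)).
That clade contains 16 terminal taxa: Avena, Bombus, Camponotus, Candida, Clostridium, Danio, Escherichia, Fagus, Gasterosteus, Gorilla, Listeria, Mustela, Oncorhynchus, Salamandra, Salmo, Sciurus.

16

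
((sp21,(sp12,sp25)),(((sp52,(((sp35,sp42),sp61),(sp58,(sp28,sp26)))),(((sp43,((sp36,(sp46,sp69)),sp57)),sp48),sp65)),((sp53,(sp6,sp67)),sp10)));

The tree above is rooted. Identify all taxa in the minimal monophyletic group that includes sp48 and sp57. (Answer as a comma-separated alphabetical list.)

sp36, sp43, sp46, sp48, sp57, sp69

Tracing sp48: it sits inside ((sp43,((sp36,(sp46,sp69)),sp57)),sp48).
Tracing sp57: it sits inside ((sp36,(sp46,sp69)),sp57).
The smallest clade enclosing both is ((sp43,((sp36,(sp46,sp69)),sp57)),sp48); the answer is its 6 terminal taxa in alphabetical order.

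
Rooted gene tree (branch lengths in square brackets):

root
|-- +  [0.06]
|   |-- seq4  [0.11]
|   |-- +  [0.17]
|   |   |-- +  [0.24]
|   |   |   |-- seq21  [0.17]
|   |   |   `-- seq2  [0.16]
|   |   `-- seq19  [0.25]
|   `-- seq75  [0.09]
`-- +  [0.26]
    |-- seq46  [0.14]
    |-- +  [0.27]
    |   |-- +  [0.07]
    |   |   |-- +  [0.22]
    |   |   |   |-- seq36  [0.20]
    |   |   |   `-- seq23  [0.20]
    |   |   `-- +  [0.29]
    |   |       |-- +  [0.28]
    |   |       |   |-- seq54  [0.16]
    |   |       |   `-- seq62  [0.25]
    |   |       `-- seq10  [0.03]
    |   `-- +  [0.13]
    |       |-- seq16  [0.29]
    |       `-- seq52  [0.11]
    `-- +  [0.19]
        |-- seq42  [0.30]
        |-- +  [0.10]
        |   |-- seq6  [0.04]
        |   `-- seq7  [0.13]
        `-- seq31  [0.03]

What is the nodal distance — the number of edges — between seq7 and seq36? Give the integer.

7

The MRCA of seq7 and seq36 is the node subtending (seq46,(((seq36,seq23),((seq54,seq62),seq10)),(seq16,seq52)),(seq42,(seq6,seq7),seq31)).
From seq7 up to that node: 3 branches. From seq36 up to the same node: 4 branches. Total: 3 + 4 = 7.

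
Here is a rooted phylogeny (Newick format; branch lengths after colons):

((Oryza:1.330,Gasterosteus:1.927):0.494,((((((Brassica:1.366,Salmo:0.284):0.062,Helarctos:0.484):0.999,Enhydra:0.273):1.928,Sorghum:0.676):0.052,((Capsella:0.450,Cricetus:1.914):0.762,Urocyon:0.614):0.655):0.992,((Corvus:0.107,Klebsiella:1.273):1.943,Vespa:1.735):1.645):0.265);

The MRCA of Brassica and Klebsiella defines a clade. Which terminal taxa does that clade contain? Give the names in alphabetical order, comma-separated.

Tracing Brassica: it sits inside (Brassica,Salmo).
Tracing Klebsiella: it sits inside (Corvus,Klebsiella).
The smallest clade enclosing both is ((((((Brassica,Salmo),Helarctos),Enhydra),Sorghum),((Capsella,Cricetus),Urocyon)),((Corvus,Klebsiella),Vespa)); the answer is its 11 terminal taxa in alphabetical order.

Brassica, Capsella, Corvus, Cricetus, Enhydra, Helarctos, Klebsiella, Salmo, Sorghum, Urocyon, Vespa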